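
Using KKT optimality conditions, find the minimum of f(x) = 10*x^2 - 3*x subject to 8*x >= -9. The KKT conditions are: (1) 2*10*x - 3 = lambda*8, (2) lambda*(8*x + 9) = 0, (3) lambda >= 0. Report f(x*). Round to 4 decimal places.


Step 1: Try lambda = 0 (constraint inactive).
Stationarity: 2*10*x - 3 = 0
x* = 3/(2*10) = 0.15
Check constraint: 8*0.15 = 1.2 >= -9 -- satisfied.
Step 2: Compute optimal value.
f(x*) = 10*0.15^2 - 3*0.15 = -0.225


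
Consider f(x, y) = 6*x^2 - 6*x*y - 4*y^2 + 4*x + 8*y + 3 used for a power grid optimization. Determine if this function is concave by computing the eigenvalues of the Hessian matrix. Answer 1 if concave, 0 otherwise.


The Hessian of f(x,y) = 6*x^2 - 6*x*y - 4*y^2 + 4*x + 8*y + 3 is:
H = [[12, -6], [-6, -8]]
Trace = 12 - 8 = 4
Determinant = 12*-8 - (-6)^2 = -132
Discriminant = (4)^2 - 4*-132 = 544.0
Eigenvalues: lambda_1 = -9.6619, lambda_2 = 13.6619
The function is not concave.

0


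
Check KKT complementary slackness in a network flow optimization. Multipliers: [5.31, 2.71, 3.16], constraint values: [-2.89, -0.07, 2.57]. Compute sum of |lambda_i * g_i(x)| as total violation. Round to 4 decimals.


KKT complementary slackness check:
lambda_1 * g_1 = 5.31 * -2.89 = -15.3459
lambda_2 * g_2 = 2.71 * -0.07 = -0.1897
lambda_3 * g_3 = 3.16 * 2.57 = 8.1212
Total violation = 15.3459 + 0.1897 + 8.1212 = 23.6568


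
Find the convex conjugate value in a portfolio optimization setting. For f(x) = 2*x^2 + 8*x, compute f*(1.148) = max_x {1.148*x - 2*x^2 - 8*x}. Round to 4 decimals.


f*(y) = sup_x {y*x - a*x^2 - b*x} = sup_x {(y-b)*x - a*x^2}
FOC: (y - b) - 2a*x = 0 => x* = (y - b)/(2a)
x* = (1.148 - 8)/(2*2) = -1.713
f*(1.148) = (y-b)^2/(4a) = (1.148 - 8)^2/(4*2)
= 46.9499/8 = 5.8687


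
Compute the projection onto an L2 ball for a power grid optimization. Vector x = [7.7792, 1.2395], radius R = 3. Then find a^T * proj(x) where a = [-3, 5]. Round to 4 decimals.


Step 1: Compute ||x|| (intermediates to 6 decimals).
||x|| = sqrt(7.7792^2 + 1.2395^2) = 7.877329
Step 2: Project.
Since ||x|| > R, scale = R/||x|| = 3/7.877329 = 0.38084, proj(x) = scale * x
proj(x) = [2.962631, 0.472051]
Step 3: Dot product.
a^T * proj(x) = -3*2.962631 + 5*0.472051 = -6.5276


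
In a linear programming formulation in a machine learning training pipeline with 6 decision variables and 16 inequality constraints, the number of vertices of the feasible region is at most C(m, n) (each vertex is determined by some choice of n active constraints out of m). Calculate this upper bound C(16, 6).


Each vertex corresponds to some choice of n active constraints out of m, so the number of vertices is at most C(m, n) = m! / (n!(m-n)!).
m = 16, n = 6
Numerator: 16 * 15 * 14 * 13 * 12 * 11
Denominator: 6! = 720
C(16, 6) = 8008


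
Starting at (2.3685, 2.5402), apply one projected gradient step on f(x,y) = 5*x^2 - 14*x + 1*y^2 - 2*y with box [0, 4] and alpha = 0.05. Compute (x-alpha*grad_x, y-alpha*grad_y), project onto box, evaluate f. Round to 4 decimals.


Step 1: Compute gradient at (2.3685, 2.5402).
grad_x = 2*5*2.3685 - 14 = 9.685
grad_y = 2*1*2.5402 - 2 = 3.0804
Step 2: Gradient step.
x_raw = 2.3685 - 0.05*9.685 = 1.8843
y_raw = 2.5402 - 0.05*3.0804 = 2.3862
Step 3: Project onto [0, 4].
x_proj = clip(1.8843) = 1.8843
y_proj = clip(2.3862) = 2.3862
Step 4: Evaluate f.
f(1.8843, 2.3862) = -7.706


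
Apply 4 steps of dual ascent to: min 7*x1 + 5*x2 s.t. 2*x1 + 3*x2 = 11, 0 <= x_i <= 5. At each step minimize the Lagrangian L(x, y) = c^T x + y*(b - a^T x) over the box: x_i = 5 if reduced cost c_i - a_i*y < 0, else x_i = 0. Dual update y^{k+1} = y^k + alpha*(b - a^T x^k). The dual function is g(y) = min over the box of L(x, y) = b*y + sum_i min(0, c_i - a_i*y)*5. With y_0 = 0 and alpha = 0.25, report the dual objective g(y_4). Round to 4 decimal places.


Dual ascent for LP: min 7*x1 + 5*x2, 2*x1 + 3*x2 = 11, 0 <= x_i <= 5
Step 1: y^k = 0.0, reduced costs: (7.0, 5.0)
  x^k = (0.0, 0.0), subgradient = b - a^T x = 11.0
  y^{k+1} = 0.0 + 0.25*11.0 = 2.75
Step 2: y^k = 2.75, reduced costs: (1.5, -3.25)
  x^k = (0.0, 5.0), subgradient = b - a^T x = -4.0
  y^{k+1} = 2.75 + 0.25*-4.0 = 1.75
Step 3: y^k = 1.75, reduced costs: (3.5, -0.25)
  x^k = (0.0, 5.0), subgradient = b - a^T x = -4.0
  y^{k+1} = 1.75 + 0.25*-4.0 = 0.75
Step 4: y^k = 0.75, reduced costs: (5.5, 2.75)
  x^k = (0.0, 0.0), subgradient = b - a^T x = 11.0
  y^{k+1} = 0.75 + 0.25*11.0 = 3.5
Dual objective at y_4 = 3.5: reduced costs (0.0, -5.5), box minimizer x = (0.0, 5.0)
g(y_4) = b*y + (c1 - a1*y)*x1 + (c2 - a2*y)*x2 = 11*3.5 + 0.0*0.0 + (-5.5)*5.0 = 38.5 + 0.0 - 27.5 = 11.0


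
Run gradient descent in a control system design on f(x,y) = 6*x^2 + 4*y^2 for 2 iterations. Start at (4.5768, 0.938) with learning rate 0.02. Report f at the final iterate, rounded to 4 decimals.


Gradient descent on f(x,y) = 6*x^2 + 4*y^2.
Starting point: (4.5768, 0.938), alpha = 0.02
Step 1: grad_x = 2*6*4.5768 = 54.9216, grad_y = 2*4*0.938 = 7.504
  x_1 = 4.5768 - 0.02*54.9216 = 3.4784
  y_1 = 0.938 - 0.02*7.504 = 0.7879
Step 2: grad_x = 2*6*3.4784 = 41.7404, grad_y = 2*4*0.7879 = 6.3034
  x_2 = 3.4784 - 0.02*41.7404 = 2.6436
  y_2 = 0.7879 - 0.02*6.3034 = 0.6619
f(2.6436, 0.6619) = 6*2.6436^2 + 4*0.6619^2 = 43.6826


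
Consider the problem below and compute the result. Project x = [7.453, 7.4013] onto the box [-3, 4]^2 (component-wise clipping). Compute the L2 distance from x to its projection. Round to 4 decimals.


Project each component onto [-3, 4].
clip(7.453) = 4.0, clip(7.4013) = 4.0
Projection = [4.0, 4.0]
Squared diffs: [11.9232, 11.5688]
Distance = sqrt(23.492) = 4.8469


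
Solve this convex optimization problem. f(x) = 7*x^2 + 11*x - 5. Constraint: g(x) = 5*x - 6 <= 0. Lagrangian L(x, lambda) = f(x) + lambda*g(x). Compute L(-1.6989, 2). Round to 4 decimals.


Step 1: Evaluate f(x).
f(-1.6989) = 7*(-1.6989)^2 + 11*(-1.6989) - 5 = -3.4841
Step 2: Evaluate g(x).
g(-1.6989) = 5*-1.6989 - 6 = -14.4945
Step 3: Compute Lagrangian.
L = -3.4841 + 2*-14.4945 = -32.4731


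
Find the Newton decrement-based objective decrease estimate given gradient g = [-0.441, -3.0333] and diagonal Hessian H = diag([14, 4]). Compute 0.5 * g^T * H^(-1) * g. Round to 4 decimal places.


Step 1: H is diagonal, so H^(-1) * g = [-0.0315, -0.7583].
Step 2: g^T H^(-1) g = sum_i g_i^2 / H_ii
  = (-0.441)^2/14 + (-3.0333)^2/4
  = 0.0139 + 2.3002 = 2.3141
Step 3: Objective decrease = 0.5 * g^T H^(-1) g = 1.1571


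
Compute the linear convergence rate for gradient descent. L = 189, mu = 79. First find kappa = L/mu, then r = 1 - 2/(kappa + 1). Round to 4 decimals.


Step 1: Compute the condition number.
kappa = L/mu = 189/79 = 2.3924
Step 2: Compute the convergence rate.
r = 1 - 2/(kappa + 1) = 1 - 2*mu/(L + mu) = (L - mu)/(L + mu) = 110/268 = 0.4104


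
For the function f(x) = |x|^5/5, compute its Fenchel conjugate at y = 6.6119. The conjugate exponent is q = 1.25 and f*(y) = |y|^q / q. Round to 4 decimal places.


The conjugate exponent q satisfies 1/p + 1/q = 1.
p = 5, so q = 5/(5 - 1) = 1.25
|y|^q = 6.6119^1.25 = 10.6025
f*(6.6119) = 10.6025 / 1.25 = 8.482


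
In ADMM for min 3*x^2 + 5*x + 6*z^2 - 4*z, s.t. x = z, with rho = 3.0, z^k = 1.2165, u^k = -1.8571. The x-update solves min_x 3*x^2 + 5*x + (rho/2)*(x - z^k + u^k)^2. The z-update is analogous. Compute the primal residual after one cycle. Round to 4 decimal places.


ADMM iteration with rho = 3.0, z^k = 1.2165, u^k = -1.8571
Step 1: x-update.
Minimize 3*x^2 + 5*x + (3.0/2)*(x - 1.2165 - 1.8571)^2
FOC: (2*3 + 3.0)*x = -5 + 3.0*(1.2165 + 1.8571)
x^{k+1} = 0.469
Step 2: z-update.
Minimize 6*z^2 - 4*z + (3.0/2)*(0.469 - z - 1.8571)^2
FOC: (2*6 + 3.0)*z = 4 + 3.0*(0.469 - 1.8571)
z^{k+1} = -0.011
Step 3: u-update.
u^{k+1} = -1.8571 + 0.469 + 0.011 = -1.3772
Step 4: Primal residual = |0.469 + 0.011| = 0.4799


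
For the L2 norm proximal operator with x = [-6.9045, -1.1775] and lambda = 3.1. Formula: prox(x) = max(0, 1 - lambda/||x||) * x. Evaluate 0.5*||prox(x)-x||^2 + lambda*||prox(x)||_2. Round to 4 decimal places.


Step 1: Compute ||x||.
||x|| = 7.0042
Step 2: Compute scaling factor.
scale = max(0, 1 - 3.1/7.0042) = 0.5574
Step 3: prox(x) = [-3.8486, -0.6563]
||prox(x)|| = 3.9042
Step 4: Proximal objective.
0.5*||prox-x||^2 = 4.805
lambda*||prox|| = 12.103
Total = 16.908


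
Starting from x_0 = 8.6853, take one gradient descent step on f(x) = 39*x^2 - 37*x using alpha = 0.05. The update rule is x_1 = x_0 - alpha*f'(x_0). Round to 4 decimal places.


We compute the gradient at x_0 and apply the update.
f'(x) = 78*x - 37
f'(8.6853) = 78*8.6853 - 37 = 640.4534
x_1 = 8.6853 - 0.05*640.4534 = -23.3374


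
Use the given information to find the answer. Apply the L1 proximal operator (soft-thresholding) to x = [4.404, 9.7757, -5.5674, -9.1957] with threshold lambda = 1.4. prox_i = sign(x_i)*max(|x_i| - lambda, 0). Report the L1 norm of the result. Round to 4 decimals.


Soft-thresholding with lambda = 1.4:
prox(4.404) = sign(4.404)*max(|4.404| - 1.4, 0) = 3.004
prox(9.7757) = sign(9.7757)*max(|9.7757| - 1.4, 0) = 8.3757
prox(-5.5674) = sign(-5.5674)*max(|-5.5674| - 1.4, 0) = -4.1674
prox(-9.1957) = sign(-9.1957)*max(|-9.1957| - 1.4, 0) = -7.7957
prox(x) = [3.004, 8.3757, -4.1674, -7.7957]
||prox(x)||_1 = 3.004 + 8.3757 + 4.1674 + 7.7957 = 23.3428


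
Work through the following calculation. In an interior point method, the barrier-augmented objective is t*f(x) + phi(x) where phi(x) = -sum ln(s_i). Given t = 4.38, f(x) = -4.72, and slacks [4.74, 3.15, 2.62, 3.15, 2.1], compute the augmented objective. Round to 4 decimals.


Step 1: Compute log-barrier.
ln values: [1.556, 1.1474, 0.9632, 1.1474, 0.7419]
phi = -(1.556 + 1.1474 + 0.9632 + 1.1474 + 0.7419) = -5.556
Step 2: Compute augmented objective.
t*f(x) = 4.38*-4.72 = -20.6736
Total = -20.6736 - 5.556 = -26.2296


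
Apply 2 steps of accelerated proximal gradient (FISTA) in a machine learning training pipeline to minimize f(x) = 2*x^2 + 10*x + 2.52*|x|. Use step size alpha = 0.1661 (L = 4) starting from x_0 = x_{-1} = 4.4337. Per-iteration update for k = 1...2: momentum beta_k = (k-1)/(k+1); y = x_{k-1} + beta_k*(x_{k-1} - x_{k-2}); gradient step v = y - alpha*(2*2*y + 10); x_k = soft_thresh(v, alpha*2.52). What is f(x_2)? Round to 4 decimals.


FISTA on f(x) = 2*x^2 + 10*x + 2.52*|x|
L = 4, alpha = 0.1661
Iteration 1: beta = 0.0, y = 4.4337 + 0.0*(4.4337 - 4.4337) = 4.4337
  grad(y) = 27.7348, v = y - alpha*grad = -0.1731
  prox(v) = soft_thresh(-0.1731, 0.4186) = 0.0
Iteration 2: beta = 0.3333, y = 0.0 + 0.3333*(0.0 - 4.4337) = -1.4779
  grad(y) = 4.0884, v = y - alpha*grad = -2.157
  prox(v) = soft_thresh(-2.157, 0.4186) = -1.7384
f(x_2) = 2*(-1.7384)^2 + 10*(-1.7384) + 2.52*|-1.7384| = -6.9592


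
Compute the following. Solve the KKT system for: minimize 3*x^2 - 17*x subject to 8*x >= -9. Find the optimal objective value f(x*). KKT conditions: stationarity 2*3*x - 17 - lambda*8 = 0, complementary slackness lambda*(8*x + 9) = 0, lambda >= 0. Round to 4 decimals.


Step 1: Try lambda = 0 (constraint inactive).
Stationarity: 2*3*x - 17 = 0
x* = 17/(2*3) = 17/6 = 2.8333 (rounded; the exact value 17/6 is used below)
Check constraint: 8*2.8333 = 22.6664 >= -9 -- satisfied.
Step 2: Compute optimal value.
f(x*) = 3*(17/6)^2 - 17*(17/6) = -24.0833


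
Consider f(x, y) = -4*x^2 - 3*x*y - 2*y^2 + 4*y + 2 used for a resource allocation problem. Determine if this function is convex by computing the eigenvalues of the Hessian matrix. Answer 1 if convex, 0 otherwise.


The Hessian of f(x,y) = -4*x^2 - 3*x*y - 2*y^2 + 4*y + 2 is:
H = [[-8, -3], [-3, -4]]
Trace = -8 - 4 = -12
Determinant = -8*-4 - (-3)^2 = 23
Discriminant = (-12)^2 - 4*23 = 52.0
Eigenvalues: lambda_1 = -9.6056, lambda_2 = -2.3944
The function is not convex.

0


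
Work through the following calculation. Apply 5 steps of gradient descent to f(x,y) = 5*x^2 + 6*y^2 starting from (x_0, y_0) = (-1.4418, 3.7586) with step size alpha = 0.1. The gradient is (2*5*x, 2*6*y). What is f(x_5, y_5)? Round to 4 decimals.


Gradient descent on f(x,y) = 5*x^2 + 6*y^2.
Starting point: (-1.4418, 3.7586), alpha = 0.1
Step 1: grad_x = 2*5*-1.4418 = -14.418, grad_y = 2*6*3.7586 = 45.1032
  x_1 = -1.4418 - 0.1*-14.418 = 0.0
  y_1 = 3.7586 - 0.1*45.1032 = -0.7517
Step 2: grad_x = 2*5*0.0 = 0.0, grad_y = 2*6*-0.7517 = -9.0206
  x_2 = 0.0 - 0.1*0.0 = 0.0
  y_2 = -0.7517 - 0.1*-9.0206 = 0.1503
Step 3: grad_x = 2*5*0.0 = 0.0, grad_y = 2*6*0.1503 = 1.8041
  x_3 = 0.0 - 0.1*0.0 = 0.0
  y_3 = 0.1503 - 0.1*1.8041 = -0.0301
Step 4: grad_x = 2*5*0.0 = 0.0, grad_y = 2*6*-0.0301 = -0.3608
  x_4 = 0.0 - 0.1*0.0 = 0.0
  y_4 = -0.0301 - 0.1*-0.3608 = 0.006
Step 5: grad_x = 2*5*0.0 = 0.0, grad_y = 2*6*0.006 = 0.0722
  x_5 = 0.0 - 0.1*0.0 = 0.0
  y_5 = 0.006 - 0.1*0.0722 = -0.0012
f(0.0, -0.0012) = 5*0.0^2 + 6*(-0.0012)^2 = 0.0


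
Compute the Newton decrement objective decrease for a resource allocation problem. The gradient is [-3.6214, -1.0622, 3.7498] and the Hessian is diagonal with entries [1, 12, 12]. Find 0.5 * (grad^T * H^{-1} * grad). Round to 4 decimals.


Step 1: H is diagonal, so H^(-1) * g = [-3.6214, -0.0885, 0.3125].
Step 2: g^T H^(-1) g = sum_i g_i^2 / H_ii
  = (-3.6214)^2/1 + (-1.0622)^2/12 + (3.7498)^2/12
  = 13.1145 + 0.094 + 1.1718 = 14.3803
Step 3: Objective decrease = 0.5 * g^T H^(-1) g = 7.1902


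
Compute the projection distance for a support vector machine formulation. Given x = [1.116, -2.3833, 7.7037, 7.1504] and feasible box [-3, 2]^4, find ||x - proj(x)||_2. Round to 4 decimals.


Project each component onto [-3, 2].
clip(1.116) = 1.116, clip(-2.3833) = -2.3833, clip(7.7037) = 2.0, clip(7.1504) = 2.0
Projection = [1.116, -2.3833, 2.0, 2.0]
Squared diffs: [0.0, 0.0, 32.5322, 26.5266]
Distance = sqrt(59.0588) = 7.685


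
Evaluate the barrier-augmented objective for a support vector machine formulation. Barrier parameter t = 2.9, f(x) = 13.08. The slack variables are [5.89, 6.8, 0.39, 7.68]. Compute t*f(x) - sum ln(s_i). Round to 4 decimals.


Step 1: Compute log-barrier.
ln values: [1.7733, 1.9169, -0.9416, 2.0386]
phi = -(1.7733 + 1.9169 - 0.9416 + 2.0386) = -4.7872
Step 2: Compute augmented objective.
t*f(x) = 2.9*13.08 = 37.932
Total = 37.932 - 4.7872 = 33.1448


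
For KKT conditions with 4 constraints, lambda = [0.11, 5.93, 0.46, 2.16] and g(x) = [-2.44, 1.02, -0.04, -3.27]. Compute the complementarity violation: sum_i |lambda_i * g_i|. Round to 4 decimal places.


KKT complementary slackness check:
lambda_1 * g_1 = 0.11 * -2.44 = -0.2684
lambda_2 * g_2 = 5.93 * 1.02 = 6.0486
lambda_3 * g_3 = 0.46 * -0.04 = -0.0184
lambda_4 * g_4 = 2.16 * -3.27 = -7.0632
Total violation = 0.2684 + 6.0486 + 0.0184 + 7.0632 = 13.3986


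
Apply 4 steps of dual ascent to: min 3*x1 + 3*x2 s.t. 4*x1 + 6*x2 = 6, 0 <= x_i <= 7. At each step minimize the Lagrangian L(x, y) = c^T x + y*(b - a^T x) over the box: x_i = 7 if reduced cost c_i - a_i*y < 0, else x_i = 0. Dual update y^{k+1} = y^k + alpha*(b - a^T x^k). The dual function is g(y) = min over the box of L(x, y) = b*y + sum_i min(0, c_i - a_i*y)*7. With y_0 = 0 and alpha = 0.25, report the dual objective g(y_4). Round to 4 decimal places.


Dual ascent for LP: min 3*x1 + 3*x2, 4*x1 + 6*x2 = 6, 0 <= x_i <= 7
Step 1: y^k = 0.0, reduced costs: (3.0, 3.0)
  x^k = (0.0, 0.0), subgradient = b - a^T x = 6.0
  y^{k+1} = 0.0 + 0.25*6.0 = 1.5
Step 2: y^k = 1.5, reduced costs: (-3.0, -6.0)
  x^k = (7.0, 7.0), subgradient = b - a^T x = -64.0
  y^{k+1} = 1.5 + 0.25*-64.0 = -14.5
Step 3: y^k = -14.5, reduced costs: (61.0, 90.0)
  x^k = (0.0, 0.0), subgradient = b - a^T x = 6.0
  y^{k+1} = -14.5 + 0.25*6.0 = -13.0
Step 4: y^k = -13.0, reduced costs: (55.0, 81.0)
  x^k = (0.0, 0.0), subgradient = b - a^T x = 6.0
  y^{k+1} = -13.0 + 0.25*6.0 = -11.5
Dual objective at y_4 = -11.5: reduced costs (49.0, 72.0), box minimizer x = (0.0, 0.0)
g(y_4) = b*y + (c1 - a1*y)*x1 + (c2 - a2*y)*x2 = 6*(-11.5) + 49.0*0.0 + 72.0*0.0 = -69.0 + 0.0 + 0.0 = -69.0


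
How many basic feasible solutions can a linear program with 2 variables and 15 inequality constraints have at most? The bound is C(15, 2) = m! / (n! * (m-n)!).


Each vertex corresponds to some choice of n active constraints out of m, so the number of vertices is at most C(m, n) = m! / (n!(m-n)!).
m = 15, n = 2
Numerator: 15 * 14
Denominator: 2! = 2
C(15, 2) = 105


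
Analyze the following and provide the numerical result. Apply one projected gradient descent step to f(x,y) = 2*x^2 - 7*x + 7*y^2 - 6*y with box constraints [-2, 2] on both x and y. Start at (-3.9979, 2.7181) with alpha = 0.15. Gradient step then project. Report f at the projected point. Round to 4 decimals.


Step 1: Compute gradient at (-3.9979, 2.7181).
grad_x = 2*2*-3.9979 - 7 = -22.9916
grad_y = 2*7*2.7181 - 6 = 32.0534
Step 2: Gradient step.
x_raw = -3.9979 - 0.15*-22.9916 = -0.5492
y_raw = 2.7181 - 0.15*32.0534 = -2.0899
Step 3: Project onto [-2, 2].
x_proj = clip(-0.5492) = -0.5492
y_proj = clip(-2.0899) = -2.0
Step 4: Evaluate f.
f(-0.5492, -2.0) = 44.4473


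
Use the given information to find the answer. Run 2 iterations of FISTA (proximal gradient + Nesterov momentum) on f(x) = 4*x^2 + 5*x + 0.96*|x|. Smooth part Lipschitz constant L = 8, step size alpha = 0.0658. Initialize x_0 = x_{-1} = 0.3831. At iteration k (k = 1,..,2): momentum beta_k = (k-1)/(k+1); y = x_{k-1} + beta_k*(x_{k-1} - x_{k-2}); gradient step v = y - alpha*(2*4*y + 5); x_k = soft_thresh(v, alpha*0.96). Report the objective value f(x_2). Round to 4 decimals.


FISTA on f(x) = 4*x^2 + 5*x + 0.96*|x|
L = 8, alpha = 0.0658
Iteration 1: beta = 0.0, y = 0.3831 + 0.0*(0.3831 - 0.3831) = 0.3831
  grad(y) = 8.0648, v = y - alpha*grad = -0.1476
  prox(v) = soft_thresh(-0.1476, 0.0632) = -0.0844
Iteration 2: beta = 0.3333, y = -0.0844 + 0.3333*(-0.0844 - 0.3831) = -0.2402
  grad(y) = 3.0782, v = y - alpha*grad = -0.4428
  prox(v) = soft_thresh(-0.4428, 0.0632) = -0.3796
f(x_2) = 4*(-0.3796)^2 + 5*(-0.3796) + 0.96*|-0.3796| = -0.9572


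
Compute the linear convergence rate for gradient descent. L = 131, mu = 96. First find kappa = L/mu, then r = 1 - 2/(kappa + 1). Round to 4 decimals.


Step 1: Compute the condition number.
kappa = L/mu = 131/96 = 1.3646
Step 2: Compute the convergence rate.
r = 1 - 2/(kappa + 1) = 1 - 2*mu/(L + mu) = (L - mu)/(L + mu) = 35/227 = 0.1542


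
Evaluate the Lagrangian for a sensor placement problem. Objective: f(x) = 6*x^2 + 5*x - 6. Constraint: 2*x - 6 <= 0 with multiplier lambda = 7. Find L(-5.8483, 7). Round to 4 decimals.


Step 1: Evaluate f(x).
f(-5.8483) = 6*(-5.8483)^2 + 5*(-5.8483) - 6 = 169.9742
Step 2: Evaluate g(x).
g(-5.8483) = 2*-5.8483 - 6 = -17.6966
Step 3: Compute Lagrangian.
L = 169.9742 + 7*-17.6966 = 46.098


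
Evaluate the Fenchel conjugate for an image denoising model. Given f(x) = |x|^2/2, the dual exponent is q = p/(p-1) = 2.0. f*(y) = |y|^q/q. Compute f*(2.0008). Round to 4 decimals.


The conjugate exponent q satisfies 1/p + 1/q = 1.
p = 2, so q = 2/(2 - 1) = 2.0
|y|^q = 2.0008^2.0 = 4.0032
f*(2.0008) = 4.0032 / 2.0 = 2.0016


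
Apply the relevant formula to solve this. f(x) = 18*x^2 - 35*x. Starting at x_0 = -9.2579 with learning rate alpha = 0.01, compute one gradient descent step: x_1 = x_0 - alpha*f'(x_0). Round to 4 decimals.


We compute the gradient at x_0 and apply the update.
f'(x) = 36*x - 35
f'(-9.2579) = 36*-9.2579 - 35 = -368.2844
x_1 = -9.2579 - 0.01*-368.2844 = -5.5751


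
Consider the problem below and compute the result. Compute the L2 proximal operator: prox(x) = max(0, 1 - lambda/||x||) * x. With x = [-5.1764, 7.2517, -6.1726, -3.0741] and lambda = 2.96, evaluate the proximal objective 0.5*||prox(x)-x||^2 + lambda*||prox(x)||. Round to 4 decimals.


Step 1: Compute ||x||.
||x|| = 11.2665
Step 2: Compute scaling factor.
scale = max(0, 1 - 2.96/11.2665) = 0.7373
Step 3: prox(x) = [-3.8164, 5.3465, -4.5509, -2.2665]
||prox(x)|| = 8.3065
Step 4: Proximal objective.
0.5*||prox-x||^2 = 4.3808
lambda*||prox|| = 24.5872
Total = 28.968


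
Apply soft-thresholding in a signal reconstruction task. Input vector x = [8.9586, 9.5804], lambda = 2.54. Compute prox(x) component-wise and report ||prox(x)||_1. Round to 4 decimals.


Soft-thresholding with lambda = 2.54:
prox(8.9586) = sign(8.9586)*max(|8.9586| - 2.54, 0) = 6.4186
prox(9.5804) = sign(9.5804)*max(|9.5804| - 2.54, 0) = 7.0404
prox(x) = [6.4186, 7.0404]
||prox(x)||_1 = 6.4186 + 7.0404 = 13.459


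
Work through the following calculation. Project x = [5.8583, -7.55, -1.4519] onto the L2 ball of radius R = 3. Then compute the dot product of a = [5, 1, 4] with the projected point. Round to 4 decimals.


Step 1: Compute ||x|| (intermediates to 6 decimals).
||x|| = sqrt(5.8583^2 + (-7.55)^2 + (-1.4519)^2) = 9.665929
Step 2: Project.
Since ||x|| > R, scale = R/||x|| = 3/9.665929 = 0.310369, proj(x) = scale * x
proj(x) = [1.818235, -2.343286, -0.450625]
Step 3: Dot product.
a^T * proj(x) = 5*1.818235 + 1*(-2.343286) + 4*(-0.450625) = 4.9454


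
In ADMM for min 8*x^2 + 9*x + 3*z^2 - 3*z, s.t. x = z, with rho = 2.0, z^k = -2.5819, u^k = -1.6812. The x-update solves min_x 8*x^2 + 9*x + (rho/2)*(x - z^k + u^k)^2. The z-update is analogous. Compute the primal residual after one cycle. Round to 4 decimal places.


ADMM iteration with rho = 2.0, z^k = -2.5819, u^k = -1.6812
Step 1: x-update.
Minimize 8*x^2 + 9*x + (2.0/2)*(x + 2.5819 - 1.6812)^2
FOC: (2*8 + 2.0)*x = -9 + 2.0*(-2.5819 + 1.6812)
x^{k+1} = -0.6001
Step 2: z-update.
Minimize 3*z^2 - 3*z + (2.0/2)*(-0.6001 - z - 1.6812)^2
FOC: (2*3 + 2.0)*z = 3 + 2.0*(-0.6001 - 1.6812)
z^{k+1} = -0.1953
Step 3: u-update.
u^{k+1} = -1.6812 - 0.6001 + 0.1953 = -2.086
Step 4: Primal residual = |-0.6001 + 0.1953| = 0.4048


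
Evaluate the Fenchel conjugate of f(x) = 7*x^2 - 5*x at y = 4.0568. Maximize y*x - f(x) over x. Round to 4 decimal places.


f*(y) = sup_x {y*x - a*x^2 - b*x} = sup_x {(y-b)*x - a*x^2}
FOC: (y - b) - 2a*x = 0 => x* = (y - b)/(2a)
x* = (4.0568 + 5)/(2*7) = 0.6469
f*(4.0568) = (y-b)^2/(4a) = (4.0568 + 5)^2/(4*7)
= 82.0256/28 = 2.9295


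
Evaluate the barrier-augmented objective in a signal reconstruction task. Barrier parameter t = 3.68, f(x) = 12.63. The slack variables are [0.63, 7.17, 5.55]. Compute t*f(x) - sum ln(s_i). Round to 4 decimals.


Step 1: Compute log-barrier.
ln values: [-0.462, 1.9699, 1.7138]
phi = -(-0.462 + 1.9699 + 1.7138) = -3.2217
Step 2: Compute augmented objective.
t*f(x) = 3.68*12.63 = 46.4784
Total = 46.4784 - 3.2217 = 43.2567


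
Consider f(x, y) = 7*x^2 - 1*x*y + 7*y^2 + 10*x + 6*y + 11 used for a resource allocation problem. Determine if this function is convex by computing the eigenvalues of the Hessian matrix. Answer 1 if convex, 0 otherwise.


The Hessian of f(x,y) = 7*x^2 - 1*x*y + 7*y^2 + 10*x + 6*y + 11 is:
H = [[14, -1], [-1, 14]]
Trace = 14 + 14 = 28
Determinant = 14*14 - (-1)^2 = 195
Discriminant = (28)^2 - 4*195 = 4.0
Eigenvalues: lambda_1 = 13.0, lambda_2 = 15.0
The function is convex.

1


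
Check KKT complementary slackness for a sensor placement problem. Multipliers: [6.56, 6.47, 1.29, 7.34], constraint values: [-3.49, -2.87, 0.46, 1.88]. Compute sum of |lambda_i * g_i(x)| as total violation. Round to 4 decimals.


KKT complementary slackness check:
lambda_1 * g_1 = 6.56 * -3.49 = -22.8944
lambda_2 * g_2 = 6.47 * -2.87 = -18.5689
lambda_3 * g_3 = 1.29 * 0.46 = 0.5934
lambda_4 * g_4 = 7.34 * 1.88 = 13.7992
Total violation = 22.8944 + 18.5689 + 0.5934 + 13.7992 = 55.8559


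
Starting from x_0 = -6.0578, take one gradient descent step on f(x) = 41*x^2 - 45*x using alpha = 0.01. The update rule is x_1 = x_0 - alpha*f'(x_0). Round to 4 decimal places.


We compute the gradient at x_0 and apply the update.
f'(x) = 82*x - 45
f'(-6.0578) = 82*-6.0578 - 45 = -541.7396
x_1 = -6.0578 - 0.01*-541.7396 = -0.6404


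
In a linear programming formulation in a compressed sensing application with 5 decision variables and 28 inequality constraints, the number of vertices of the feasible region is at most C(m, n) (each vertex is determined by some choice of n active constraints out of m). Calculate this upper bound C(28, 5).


Each vertex corresponds to some choice of n active constraints out of m, so the number of vertices is at most C(m, n) = m! / (n!(m-n)!).
m = 28, n = 5
Numerator: 28 * 27 * 26 * 25 * 24
Denominator: 5! = 120
C(28, 5) = 98280


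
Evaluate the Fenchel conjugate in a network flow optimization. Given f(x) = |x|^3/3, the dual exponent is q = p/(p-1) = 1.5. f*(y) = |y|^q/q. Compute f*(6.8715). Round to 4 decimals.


The conjugate exponent q satisfies 1/p + 1/q = 1.
p = 3, so q = 3/(3 - 1) = 1.5
|y|^q = 6.8715^1.5 = 18.0126
f*(6.8715) = 18.0126 / 1.5 = 12.0084


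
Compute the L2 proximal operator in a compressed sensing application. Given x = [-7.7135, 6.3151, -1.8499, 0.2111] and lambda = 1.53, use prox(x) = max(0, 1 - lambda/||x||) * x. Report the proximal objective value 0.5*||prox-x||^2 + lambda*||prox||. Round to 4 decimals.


Step 1: Compute ||x||.
||x|| = 10.1413
Step 2: Compute scaling factor.
scale = max(0, 1 - 1.53/10.1413) = 0.8491
Step 3: prox(x) = [-6.5498, 5.3623, -1.5708, 0.1793]
||prox(x)|| = 8.6113
Step 4: Proximal objective.
0.5*||prox-x||^2 = 1.1705
lambda*||prox|| = 13.1753
Total = 14.3457


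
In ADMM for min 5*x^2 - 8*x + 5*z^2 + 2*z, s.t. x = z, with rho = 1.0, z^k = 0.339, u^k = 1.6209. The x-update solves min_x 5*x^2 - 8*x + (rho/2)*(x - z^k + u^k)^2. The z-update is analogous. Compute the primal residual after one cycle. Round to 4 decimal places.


ADMM iteration with rho = 1.0, z^k = 0.339, u^k = 1.6209
Step 1: x-update.
Minimize 5*x^2 - 8*x + (1.0/2)*(x - 0.339 + 1.6209)^2
FOC: (2*5 + 1.0)*x = 8 + 1.0*(0.339 - 1.6209)
x^{k+1} = 0.6107
Step 2: z-update.
Minimize 5*z^2 + 2*z + (1.0/2)*(0.6107 - z + 1.6209)^2
FOC: (2*5 + 1.0)*z = -2 + 1.0*(0.6107 + 1.6209)
z^{k+1} = 0.0211
Step 3: u-update.
u^{k+1} = 1.6209 + 0.6107 - 0.0211 = 2.2106
Step 4: Primal residual = |0.6107 - 0.0211| = 0.5897


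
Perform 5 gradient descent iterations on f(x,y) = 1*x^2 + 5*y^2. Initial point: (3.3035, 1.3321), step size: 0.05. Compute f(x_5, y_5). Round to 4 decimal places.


Gradient descent on f(x,y) = 1*x^2 + 5*y^2.
Starting point: (3.3035, 1.3321), alpha = 0.05
Step 1: grad_x = 2*1*3.3035 = 6.607, grad_y = 2*5*1.3321 = 13.321
  x_1 = 3.3035 - 0.05*6.607 = 2.9732
  y_1 = 1.3321 - 0.05*13.321 = 0.6661
Step 2: grad_x = 2*1*2.9732 = 5.9463, grad_y = 2*5*0.6661 = 6.6605
  x_2 = 2.9732 - 0.05*5.9463 = 2.6758
  y_2 = 0.6661 - 0.05*6.6605 = 0.333
Step 3: grad_x = 2*1*2.6758 = 5.3517, grad_y = 2*5*0.333 = 3.3303
  x_3 = 2.6758 - 0.05*5.3517 = 2.4083
  y_3 = 0.333 - 0.05*3.3303 = 0.1665
Step 4: grad_x = 2*1*2.4083 = 4.8165, grad_y = 2*5*0.1665 = 1.6651
  x_4 = 2.4083 - 0.05*4.8165 = 2.1674
  y_4 = 0.1665 - 0.05*1.6651 = 0.0833
Step 5: grad_x = 2*1*2.1674 = 4.3349, grad_y = 2*5*0.0833 = 0.8326
  x_5 = 2.1674 - 0.05*4.3349 = 1.9507
  y_5 = 0.0833 - 0.05*0.8326 = 0.0416
f(1.9507, 0.0416) = 1*1.9507^2 + 5*0.0416^2 = 3.8138


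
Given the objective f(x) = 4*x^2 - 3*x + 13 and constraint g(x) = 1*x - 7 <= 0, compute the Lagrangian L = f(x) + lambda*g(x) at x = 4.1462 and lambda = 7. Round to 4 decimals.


Step 1: Evaluate f(x).
f(4.1462) = 4*4.1462^2 - 3*4.1462 + 13 = 69.3253
Step 2: Evaluate g(x).
g(4.1462) = 1*4.1462 - 7 = -2.8538
Step 3: Compute Lagrangian.
L = 69.3253 + 7*-2.8538 = 49.3487


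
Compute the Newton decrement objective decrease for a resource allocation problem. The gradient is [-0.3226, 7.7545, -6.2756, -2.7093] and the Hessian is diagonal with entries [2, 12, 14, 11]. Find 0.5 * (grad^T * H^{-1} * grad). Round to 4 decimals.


Step 1: H is diagonal, so H^(-1) * g = [-0.1613, 0.6462, -0.4483, -0.2463].
Step 2: g^T H^(-1) g = sum_i g_i^2 / H_ii
  = (-0.3226)^2/2 + (7.7545)^2/12 + (-6.2756)^2/14 + (-2.7093)^2/11
  = 0.052 + 5.011 + 2.8131 + 0.6673 = 8.5434
Step 3: Objective decrease = 0.5 * g^T H^(-1) g = 4.2717


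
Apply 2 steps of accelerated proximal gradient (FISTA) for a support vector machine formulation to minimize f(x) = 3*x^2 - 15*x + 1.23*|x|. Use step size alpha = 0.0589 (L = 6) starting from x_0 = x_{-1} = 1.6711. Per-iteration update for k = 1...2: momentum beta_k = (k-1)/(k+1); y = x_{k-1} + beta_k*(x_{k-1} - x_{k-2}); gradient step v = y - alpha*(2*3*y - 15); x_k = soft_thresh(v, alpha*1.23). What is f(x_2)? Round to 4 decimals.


FISTA on f(x) = 3*x^2 - 15*x + 1.23*|x|
L = 6, alpha = 0.0589
Iteration 1: beta = 0.0, y = 1.6711 + 0.0*(1.6711 - 1.6711) = 1.6711
  grad(y) = -4.9734, v = y - alpha*grad = 1.964
  prox(v) = soft_thresh(1.964, 0.0724) = 1.8916
Iteration 2: beta = 0.3333, y = 1.8916 + 0.3333*(1.8916 - 1.6711) = 1.9651
  grad(y) = -3.2095, v = y - alpha*grad = 2.1541
  prox(v) = soft_thresh(2.1541, 0.0724) = 2.0817
f(x_2) = 3*2.0817^2 - 15*2.0817 + 1.23*|2.0817| = -15.6646


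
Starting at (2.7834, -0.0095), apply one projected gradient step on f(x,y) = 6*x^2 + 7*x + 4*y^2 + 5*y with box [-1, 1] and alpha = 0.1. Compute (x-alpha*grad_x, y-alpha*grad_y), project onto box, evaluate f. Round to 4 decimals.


Step 1: Compute gradient at (2.7834, -0.0095).
grad_x = 2*6*2.7834 + 7 = 40.4008
grad_y = 2*4*-0.0095 + 5 = 4.924
Step 2: Gradient step.
x_raw = 2.7834 - 0.1*40.4008 = -1.2567
y_raw = -0.0095 - 0.1*4.924 = -0.5019
Step 3: Project onto [-1, 1].
x_proj = clip(-1.2567) = -1.0
y_proj = clip(-0.5019) = -0.5019
Step 4: Evaluate f.
f(-1.0, -0.5019) = -2.5019


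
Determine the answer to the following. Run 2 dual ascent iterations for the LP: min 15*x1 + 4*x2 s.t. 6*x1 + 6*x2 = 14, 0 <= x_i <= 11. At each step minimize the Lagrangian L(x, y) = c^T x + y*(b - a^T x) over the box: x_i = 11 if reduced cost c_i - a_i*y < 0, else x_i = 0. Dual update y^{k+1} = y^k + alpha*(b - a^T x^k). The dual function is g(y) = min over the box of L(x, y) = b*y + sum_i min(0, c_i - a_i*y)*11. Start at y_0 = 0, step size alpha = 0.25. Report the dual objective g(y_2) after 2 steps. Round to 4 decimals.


Dual ascent for LP: min 15*x1 + 4*x2, 6*x1 + 6*x2 = 14, 0 <= x_i <= 11
Step 1: y^k = 0.0, reduced costs: (15.0, 4.0)
  x^k = (0.0, 0.0), subgradient = b - a^T x = 14.0
  y^{k+1} = 0.0 + 0.25*14.0 = 3.5
Step 2: y^k = 3.5, reduced costs: (-6.0, -17.0)
  x^k = (11.0, 11.0), subgradient = b - a^T x = -118.0
  y^{k+1} = 3.5 + 0.25*-118.0 = -26.0
Dual objective at y_2 = -26.0: reduced costs (171.0, 160.0), box minimizer x = (0.0, 0.0)
g(y_2) = b*y + (c1 - a1*y)*x1 + (c2 - a2*y)*x2 = 14*(-26.0) + 171.0*0.0 + 160.0*0.0 = -364.0 + 0.0 + 0.0 = -364.0


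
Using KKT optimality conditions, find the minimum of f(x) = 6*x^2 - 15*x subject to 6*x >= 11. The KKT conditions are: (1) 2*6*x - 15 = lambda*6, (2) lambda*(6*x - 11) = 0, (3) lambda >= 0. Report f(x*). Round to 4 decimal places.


Step 1: Try lambda = 0 (constraint inactive).
x_unc = 15/(2*6) = 1.25
Check: 6*1.25 = 7.5 < 11 -- violated!
Step 2: Constraint must be active: 6*x = 11
x* = 11/6 = 1.8333 (rounded; the exact value 11/6 is used below)
lambda = (2*6*(11/6) - 15)/6 = 1.1667
Step 3: Compute optimal value.
f(x*) = 6*(11/6)^2 - 15*(11/6) = -7.3333


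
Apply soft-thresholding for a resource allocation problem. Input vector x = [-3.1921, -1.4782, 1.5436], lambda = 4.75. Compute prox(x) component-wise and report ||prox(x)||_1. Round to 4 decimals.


Soft-thresholding with lambda = 4.75:
prox(-3.1921) = sign(-3.1921)*max(|-3.1921| - 4.75, 0) = 0.0
prox(-1.4782) = sign(-1.4782)*max(|-1.4782| - 4.75, 0) = 0.0
prox(1.5436) = sign(1.5436)*max(|1.5436| - 4.75, 0) = 0.0
prox(x) = [0.0, 0.0, 0.0]
||prox(x)||_1 = 0.0 + 0.0 + 0.0 = 0.0


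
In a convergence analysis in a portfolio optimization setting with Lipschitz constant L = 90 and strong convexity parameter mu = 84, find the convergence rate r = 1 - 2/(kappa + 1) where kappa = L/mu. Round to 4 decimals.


Step 1: Compute the condition number.
kappa = L/mu = 90/84 = 1.0714
Step 2: Compute the convergence rate.
r = 1 - 2/(kappa + 1) = 1 - 2*mu/(L + mu) = (L - mu)/(L + mu) = 6/174 = 0.0345


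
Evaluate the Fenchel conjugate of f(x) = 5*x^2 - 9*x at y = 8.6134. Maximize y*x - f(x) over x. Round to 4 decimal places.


f*(y) = sup_x {y*x - a*x^2 - b*x} = sup_x {(y-b)*x - a*x^2}
FOC: (y - b) - 2a*x = 0 => x* = (y - b)/(2a)
x* = (8.6134 + 9)/(2*5) = 1.7613
f*(8.6134) = (y-b)^2/(4a) = (8.6134 + 9)^2/(4*5)
= 310.2319/20 = 15.5116


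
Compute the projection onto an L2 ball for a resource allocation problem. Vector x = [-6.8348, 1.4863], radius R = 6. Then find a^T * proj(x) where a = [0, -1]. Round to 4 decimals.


Step 1: Compute ||x|| (intermediates to 6 decimals).
||x|| = sqrt((-6.8348)^2 + 1.4863^2) = 6.994539
Step 2: Project.
Since ||x|| > R, scale = R/||x|| = 6/6.994539 = 0.857812, proj(x) = scale * x
proj(x) = [-5.862973, 1.274966]
Step 3: Dot product.
a^T * proj(x) = 0*(-5.862973) - 1*1.274966 = -1.275


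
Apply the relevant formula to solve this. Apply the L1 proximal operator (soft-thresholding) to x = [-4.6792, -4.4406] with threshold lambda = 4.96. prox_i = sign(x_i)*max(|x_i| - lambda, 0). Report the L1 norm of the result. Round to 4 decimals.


Soft-thresholding with lambda = 4.96:
prox(-4.6792) = sign(-4.6792)*max(|-4.6792| - 4.96, 0) = 0.0
prox(-4.4406) = sign(-4.4406)*max(|-4.4406| - 4.96, 0) = 0.0
prox(x) = [0.0, 0.0]
||prox(x)||_1 = 0.0 + 0.0 = 0.0


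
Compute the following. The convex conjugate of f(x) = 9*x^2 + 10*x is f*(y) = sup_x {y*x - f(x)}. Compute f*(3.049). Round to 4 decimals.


f*(y) = sup_x {y*x - a*x^2 - b*x} = sup_x {(y-b)*x - a*x^2}
FOC: (y - b) - 2a*x = 0 => x* = (y - b)/(2a)
x* = (3.049 - 10)/(2*9) = -0.3862
f*(3.049) = (y-b)^2/(4a) = (3.049 - 10)^2/(4*9)
= 48.3164/36 = 1.3421


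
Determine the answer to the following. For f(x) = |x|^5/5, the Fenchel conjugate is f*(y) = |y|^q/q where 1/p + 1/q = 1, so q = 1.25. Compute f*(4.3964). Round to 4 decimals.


The conjugate exponent q satisfies 1/p + 1/q = 1.
p = 5, so q = 5/(5 - 1) = 1.25
|y|^q = 4.3964^1.25 = 6.3661
f*(4.3964) = 6.3661 / 1.25 = 5.0929


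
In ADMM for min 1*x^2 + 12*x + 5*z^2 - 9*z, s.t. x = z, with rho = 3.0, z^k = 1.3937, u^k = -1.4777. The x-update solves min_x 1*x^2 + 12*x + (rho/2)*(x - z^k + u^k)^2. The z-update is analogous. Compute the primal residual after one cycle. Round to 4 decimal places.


ADMM iteration with rho = 3.0, z^k = 1.3937, u^k = -1.4777
Step 1: x-update.
Minimize 1*x^2 + 12*x + (3.0/2)*(x - 1.3937 - 1.4777)^2
FOC: (2*1 + 3.0)*x = -12 + 3.0*(1.3937 + 1.4777)
x^{k+1} = -0.6772
Step 2: z-update.
Minimize 5*z^2 - 9*z + (3.0/2)*(-0.6772 - z - 1.4777)^2
FOC: (2*5 + 3.0)*z = 9 + 3.0*(-0.6772 - 1.4777)
z^{k+1} = 0.195
Step 3: u-update.
u^{k+1} = -1.4777 - 0.6772 - 0.195 = -2.3499
Step 4: Primal residual = |-0.6772 - 0.195| = 0.8722


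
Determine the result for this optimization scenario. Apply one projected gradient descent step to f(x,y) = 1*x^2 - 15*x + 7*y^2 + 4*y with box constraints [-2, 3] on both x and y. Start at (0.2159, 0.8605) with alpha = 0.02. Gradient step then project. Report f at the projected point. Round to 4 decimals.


Step 1: Compute gradient at (0.2159, 0.8605).
grad_x = 2*1*0.2159 - 15 = -14.5682
grad_y = 2*7*0.8605 + 4 = 16.047
Step 2: Gradient step.
x_raw = 0.2159 - 0.02*-14.5682 = 0.5073
y_raw = 0.8605 - 0.02*16.047 = 0.5396
Step 3: Project onto [-2, 3].
x_proj = clip(0.5073) = 0.5073
y_proj = clip(0.5396) = 0.5396
Step 4: Evaluate f.
f(0.5073, 0.5396) = -3.1555


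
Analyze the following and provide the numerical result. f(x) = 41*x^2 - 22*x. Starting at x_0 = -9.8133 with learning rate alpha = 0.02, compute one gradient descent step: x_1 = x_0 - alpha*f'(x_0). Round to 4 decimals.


We compute the gradient at x_0 and apply the update.
f'(x) = 82*x - 22
f'(-9.8133) = 82*-9.8133 - 22 = -826.6906
x_1 = -9.8133 - 0.02*-826.6906 = 6.7205


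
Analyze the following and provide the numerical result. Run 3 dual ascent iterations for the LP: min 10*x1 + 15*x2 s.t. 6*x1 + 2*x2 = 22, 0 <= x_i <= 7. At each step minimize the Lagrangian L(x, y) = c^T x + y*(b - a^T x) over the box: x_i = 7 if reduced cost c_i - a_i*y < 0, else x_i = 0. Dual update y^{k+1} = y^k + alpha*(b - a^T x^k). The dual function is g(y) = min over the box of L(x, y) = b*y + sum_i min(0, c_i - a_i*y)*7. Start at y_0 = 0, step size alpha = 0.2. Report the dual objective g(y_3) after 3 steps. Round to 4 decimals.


Dual ascent for LP: min 10*x1 + 15*x2, 6*x1 + 2*x2 = 22, 0 <= x_i <= 7
Step 1: y^k = 0.0, reduced costs: (10.0, 15.0)
  x^k = (0.0, 0.0), subgradient = b - a^T x = 22.0
  y^{k+1} = 0.0 + 0.2*22.0 = 4.4
Step 2: y^k = 4.4, reduced costs: (-16.4, 6.2)
  x^k = (7.0, 0.0), subgradient = b - a^T x = -20.0
  y^{k+1} = 4.4 + 0.2*-20.0 = 0.4
Step 3: y^k = 0.4, reduced costs: (7.6, 14.2)
  x^k = (0.0, 0.0), subgradient = b - a^T x = 22.0
  y^{k+1} = 0.4 + 0.2*22.0 = 4.8
Dual objective at y_3 = 4.8: reduced costs (-18.8, 5.4), box minimizer x = (7.0, 0.0)
g(y_3) = b*y + (c1 - a1*y)*x1 + (c2 - a2*y)*x2 = 22*4.8 + (-18.8)*7.0 + 5.4*0.0 = 105.6 - 131.6 + 0.0 = -26.0


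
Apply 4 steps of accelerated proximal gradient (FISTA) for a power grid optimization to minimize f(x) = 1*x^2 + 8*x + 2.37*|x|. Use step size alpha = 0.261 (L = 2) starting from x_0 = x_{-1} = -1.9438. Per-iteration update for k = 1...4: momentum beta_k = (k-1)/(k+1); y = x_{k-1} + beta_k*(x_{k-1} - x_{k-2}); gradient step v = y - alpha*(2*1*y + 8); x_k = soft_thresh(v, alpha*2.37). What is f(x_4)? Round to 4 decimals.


FISTA on f(x) = 1*x^2 + 8*x + 2.37*|x|
L = 2, alpha = 0.261
Iteration 1: beta = 0.0, y = -1.9438 + 0.0*(-1.9438 + 1.9438) = -1.9438
  grad(y) = 4.1124, v = y - alpha*grad = -3.0171
  prox(v) = soft_thresh(-3.0171, 0.6186) = -2.3986
Iteration 2: beta = 0.3333, y = -2.3986 + 0.3333*(-2.3986 + 1.9438) = -2.5502
  grad(y) = 2.8997, v = y - alpha*grad = -3.307
  prox(v) = soft_thresh(-3.307, 0.6186) = -2.6884
Iteration 3: beta = 0.5, y = -2.6884 + 0.5*(-2.6884 + 2.3986) = -2.8333
  grad(y) = 2.3334, v = y - alpha*grad = -3.4423
  prox(v) = soft_thresh(-3.4423, 0.6186) = -2.8238
Iteration 4: beta = 0.6, y = -2.8238 + 0.6*(-2.8238 + 2.6884) = -2.905
  grad(y) = 2.1901, v = y - alpha*grad = -3.4766
  prox(v) = soft_thresh(-3.4766, 0.6186) = -2.858
f(x_4) = 1*(-2.858)^2 + 8*(-2.858) + 2.37*|-2.858| = -7.9224


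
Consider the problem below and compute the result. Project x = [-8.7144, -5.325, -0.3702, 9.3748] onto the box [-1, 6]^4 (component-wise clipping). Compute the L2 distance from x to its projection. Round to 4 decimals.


Project each component onto [-1, 6].
clip(-8.7144) = -1.0, clip(-5.325) = -1.0, clip(-0.3702) = -0.3702, clip(9.3748) = 6.0
Projection = [-1.0, -1.0, -0.3702, 6.0]
Squared diffs: [59.512, 18.7056, 0.0, 11.3893]
Distance = sqrt(89.6069) = 9.4661


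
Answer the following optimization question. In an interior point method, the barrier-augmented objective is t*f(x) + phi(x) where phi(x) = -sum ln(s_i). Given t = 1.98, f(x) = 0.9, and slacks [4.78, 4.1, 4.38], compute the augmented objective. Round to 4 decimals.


Step 1: Compute log-barrier.
ln values: [1.5644, 1.411, 1.477]
phi = -(1.5644 + 1.411 + 1.477) = -4.4525
Step 2: Compute augmented objective.
t*f(x) = 1.98*0.9 = 1.782
Total = 1.782 - 4.4525 = -2.6705


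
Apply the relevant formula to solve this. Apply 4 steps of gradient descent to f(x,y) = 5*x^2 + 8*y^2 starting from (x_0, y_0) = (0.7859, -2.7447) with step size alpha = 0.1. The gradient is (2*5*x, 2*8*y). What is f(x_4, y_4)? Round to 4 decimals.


Gradient descent on f(x,y) = 5*x^2 + 8*y^2.
Starting point: (0.7859, -2.7447), alpha = 0.1
Step 1: grad_x = 2*5*0.7859 = 7.859, grad_y = 2*8*-2.7447 = -43.9152
  x_1 = 0.7859 - 0.1*7.859 = 0.0
  y_1 = -2.7447 - 0.1*-43.9152 = 1.6468
Step 2: grad_x = 2*5*0.0 = 0.0, grad_y = 2*8*1.6468 = 26.3491
  x_2 = 0.0 - 0.1*0.0 = 0.0
  y_2 = 1.6468 - 0.1*26.3491 = -0.9881
Step 3: grad_x = 2*5*0.0 = 0.0, grad_y = 2*8*-0.9881 = -15.8095
  x_3 = 0.0 - 0.1*0.0 = 0.0
  y_3 = -0.9881 - 0.1*-15.8095 = 0.5929
Step 4: grad_x = 2*5*0.0 = 0.0, grad_y = 2*8*0.5929 = 9.4857
  x_4 = 0.0 - 0.1*0.0 = 0.0
  y_4 = 0.5929 - 0.1*9.4857 = -0.3557
f(0.0, -0.3557) = 5*0.0^2 + 8*(-0.3557)^2 = 1.0123


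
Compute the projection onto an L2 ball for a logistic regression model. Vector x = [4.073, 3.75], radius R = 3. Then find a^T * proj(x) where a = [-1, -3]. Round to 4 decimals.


Step 1: Compute ||x|| (intermediates to 6 decimals).
||x|| = sqrt(4.073^2 + 3.75^2) = 5.536409
Step 2: Project.
Since ||x|| > R, scale = R/||x|| = 3/5.536409 = 0.541867, proj(x) = scale * x
proj(x) = [2.207024, 2.032001]
Step 3: Dot product.
a^T * proj(x) = -1*2.207024 - 3*2.032001 = -8.303
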